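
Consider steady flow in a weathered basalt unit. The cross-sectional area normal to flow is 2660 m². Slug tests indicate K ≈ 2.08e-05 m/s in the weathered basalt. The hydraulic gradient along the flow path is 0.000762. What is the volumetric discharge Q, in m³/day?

3.64

Convert K: 2.08e-05 m/s × 86400 = 1.797 m/day.
Hydraulic gradient i = 0.000762.
Darcy's law: Q = K · A · i = 1.797 × 2660 × 0.0007620 = 3.643 m³/day.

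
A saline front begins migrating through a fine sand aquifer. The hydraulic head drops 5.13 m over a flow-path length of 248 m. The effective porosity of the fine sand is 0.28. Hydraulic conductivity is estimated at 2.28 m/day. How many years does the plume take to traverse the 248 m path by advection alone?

4.03

Hydraulic gradient i = Δh / L = 5.13 / 248 = 0.02069.
Darcy flux q = K · i = 2.280 × 0.02069 = 0.04716 m/day.
Seepage velocity v = q / n_e = 0.04716 / 0.28 = 0.1684 m/day.
Travel time t = L / v = 248 / 0.1684 = 1472 days = 4.031 years.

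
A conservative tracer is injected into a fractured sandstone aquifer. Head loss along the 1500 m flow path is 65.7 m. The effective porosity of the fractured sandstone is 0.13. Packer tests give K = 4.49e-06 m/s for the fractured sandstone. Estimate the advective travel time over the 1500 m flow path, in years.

Convert K: 4.49e-06 m/s × 86400 = 0.3879 m/day.
Hydraulic gradient i = Δh / L = 65.7 / 1500 = 0.04380.
Darcy flux q = K · i = 0.3879 × 0.04380 = 0.01699 m/day.
Seepage velocity v = q / n_e = 0.01699 / 0.13 = 0.1307 m/day.
Travel time t = L / v = 1500 / 0.1307 = 11476 days = 31.42 years.

31.4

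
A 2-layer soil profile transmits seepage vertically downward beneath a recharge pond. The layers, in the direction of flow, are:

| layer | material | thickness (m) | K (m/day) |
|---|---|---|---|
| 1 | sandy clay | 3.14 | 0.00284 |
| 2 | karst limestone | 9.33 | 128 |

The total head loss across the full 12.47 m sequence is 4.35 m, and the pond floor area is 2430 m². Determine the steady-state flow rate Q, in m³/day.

Flow is perpendicular to layering, so the layers act in series and the equivalent K is the thickness-weighted harmonic mean.
Total thickness L = 3.14 + 9.33 = 12.47 m.
Σ(b_i/K_i) = 3.14/0.00284 + 9.33/128 = 1106 d.
K_eq = L / Σ(b_i/K_i) = 12.47 / 1106 = 0.01128 m/day.
Q = K_eq · A · (Δh/L) = 0.01128 × 2430 × (4.35/12.47) = 9.560 m³/day.

9.56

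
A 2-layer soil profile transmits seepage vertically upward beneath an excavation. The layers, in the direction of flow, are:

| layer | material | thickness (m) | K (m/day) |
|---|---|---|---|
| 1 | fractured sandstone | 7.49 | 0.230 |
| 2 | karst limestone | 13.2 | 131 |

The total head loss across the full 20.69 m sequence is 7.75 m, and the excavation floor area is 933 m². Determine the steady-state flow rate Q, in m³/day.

221

Flow is perpendicular to layering, so the layers act in series and the equivalent K is the thickness-weighted harmonic mean.
Total thickness L = 7.49 + 13.2 = 20.69 m.
Σ(b_i/K_i) = 7.49/0.230 + 13.2/131 = 32.67 d.
K_eq = L / Σ(b_i/K_i) = 20.69 / 32.67 = 0.6334 m/day.
Q = K_eq · A · (Δh/L) = 0.6334 × 933 × (7.75/20.69) = 221.4 m³/day.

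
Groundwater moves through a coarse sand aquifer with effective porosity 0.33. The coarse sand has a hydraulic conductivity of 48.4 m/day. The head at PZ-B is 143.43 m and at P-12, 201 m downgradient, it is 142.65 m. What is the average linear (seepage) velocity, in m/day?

Hydraulic gradient i = (143.43 − 142.65) / 201 = 0.78 / 201 = 0.003881.
Darcy flux q = K · i = 48.40 × 0.003881 = 0.1878 m/day.
Seepage velocity v = q / n_e = 0.1878 / 0.33 = 0.5692 m/day.

0.569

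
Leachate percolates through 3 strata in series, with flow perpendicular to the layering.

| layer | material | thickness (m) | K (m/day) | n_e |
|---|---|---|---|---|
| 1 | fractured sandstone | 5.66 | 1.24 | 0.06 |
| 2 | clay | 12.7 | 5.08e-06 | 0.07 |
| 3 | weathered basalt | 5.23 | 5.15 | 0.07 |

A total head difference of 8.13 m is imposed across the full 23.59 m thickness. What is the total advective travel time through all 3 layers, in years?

With flow normal to the layers, continuity requires the same specific discharge q through every layer.
Σ(b_i/K_i) = 5.66/1.24 + 12.7/5.08e-06 + 5.23/5.15 = 2.500e+06 d.
q = Δh / Σ(b_i/K_i) = 8.13 / 2.500e+06 = 3.252e-06 m/day.
In each layer the seepage velocity is v_i = q/n_i, so the layer transit time is t_i = b_i·n_i / q:
  layer 1 (fractured sandstone): t_1 = 5.66 × 0.06 / 3.252e-06 = 1.044e+05 d
  layer 2 (clay): t_2 = 12.7 × 0.07 / 3.252e-06 = 2.734e+05 d
  layer 3 (weathered basalt): t_3 = 5.23 × 0.07 / 3.252e-06 = 1.126e+05 d
Total t = Σ t_i = 4.904e+05 days = 1343 years.

1340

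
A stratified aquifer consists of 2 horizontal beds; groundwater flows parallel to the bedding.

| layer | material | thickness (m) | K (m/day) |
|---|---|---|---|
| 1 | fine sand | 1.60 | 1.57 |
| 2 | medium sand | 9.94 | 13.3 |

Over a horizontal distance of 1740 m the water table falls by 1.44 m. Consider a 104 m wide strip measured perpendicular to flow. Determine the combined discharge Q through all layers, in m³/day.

Flow is parallel to layering, so each bed carries its own Darcy discharge and the transmissivities add.
Σ(K_i·b_i) = 1.57×1.60 + 13.3×9.94 = 134.7 m²/day.
Hydraulic gradient i = Δh / L = 1.44 / 1740 = 0.0008276.
Q = Σ(K_i·b_i) · W · i = 134.7 × 104 × 0.0008276 = 11.59 m³/day.

11.6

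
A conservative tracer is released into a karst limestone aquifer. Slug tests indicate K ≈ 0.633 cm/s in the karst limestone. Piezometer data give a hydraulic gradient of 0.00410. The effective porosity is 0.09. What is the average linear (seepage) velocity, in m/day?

24.9

Convert K: 0.633 cm/s × 864 = 546.9 m/day.
Hydraulic gradient i = 0.00410.
Darcy flux q = K · i = 546.9 × 0.004100 = 2.242 m/day.
Seepage velocity v = q / n_e = 2.242 / 0.09 = 24.91 m/day.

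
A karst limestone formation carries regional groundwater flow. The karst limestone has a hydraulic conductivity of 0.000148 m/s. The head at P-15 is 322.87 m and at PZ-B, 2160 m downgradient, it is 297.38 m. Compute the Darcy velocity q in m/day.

0.151

Convert K: 0.000148 m/s × 86400 = 12.79 m/day.
Hydraulic gradient i = (322.87 − 297.38) / 2160 = 25.49 / 2160 = 0.01180.
Specific discharge q = K · i = 12.79 × 0.01180 = 0.1509 m/day.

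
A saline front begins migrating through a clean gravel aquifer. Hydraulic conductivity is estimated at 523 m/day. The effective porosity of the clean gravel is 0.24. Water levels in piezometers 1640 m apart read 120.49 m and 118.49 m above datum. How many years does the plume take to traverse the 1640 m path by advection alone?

1.69

Hydraulic gradient i = (120.49 − 118.49) / 1640 = 2 / 1640 = 0.001220.
Darcy flux q = K · i = 523.0 × 0.001220 = 0.6378 m/day.
Seepage velocity v = q / n_e = 0.6378 / 0.24 = 2.658 m/day.
Travel time t = L / v = 1640 / 2.658 = 617.1 days = 1.690 years.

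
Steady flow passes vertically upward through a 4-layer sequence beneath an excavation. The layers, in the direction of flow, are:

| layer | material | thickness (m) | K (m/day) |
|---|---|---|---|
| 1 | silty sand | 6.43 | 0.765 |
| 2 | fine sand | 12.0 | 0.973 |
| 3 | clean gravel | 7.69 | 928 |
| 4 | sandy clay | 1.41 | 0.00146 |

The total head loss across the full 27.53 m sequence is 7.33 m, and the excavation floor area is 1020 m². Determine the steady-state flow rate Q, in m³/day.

Flow is perpendicular to layering, so the layers act in series and the equivalent K is the thickness-weighted harmonic mean.
Total thickness L = 6.43 + 12.0 + 7.69 + 1.41 = 27.53 m.
Σ(b_i/K_i) = 6.43/0.765 + 12.0/0.973 + 7.69/928 + 1.41/0.00146 = 986.5 d.
K_eq = L / Σ(b_i/K_i) = 27.53 / 986.5 = 0.02791 m/day.
Q = K_eq · A · (Δh/L) = 0.02791 × 1020 × (7.33/27.53) = 7.579 m³/day.

7.58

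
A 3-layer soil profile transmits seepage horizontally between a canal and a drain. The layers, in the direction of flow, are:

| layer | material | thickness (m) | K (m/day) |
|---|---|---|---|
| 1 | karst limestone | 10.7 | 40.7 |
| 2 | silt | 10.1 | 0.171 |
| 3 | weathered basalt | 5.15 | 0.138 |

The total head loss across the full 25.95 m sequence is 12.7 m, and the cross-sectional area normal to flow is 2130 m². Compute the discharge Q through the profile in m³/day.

280

Flow is perpendicular to layering, so the layers act in series and the equivalent K is the thickness-weighted harmonic mean.
Total thickness L = 10.7 + 10.1 + 5.15 = 25.95 m.
Σ(b_i/K_i) = 10.7/40.7 + 10.1/0.171 + 5.15/0.138 = 96.65 d.
K_eq = L / Σ(b_i/K_i) = 25.95 / 96.65 = 0.2685 m/day.
Q = K_eq · A · (Δh/L) = 0.2685 × 2130 × (12.7/25.95) = 279.9 m³/day.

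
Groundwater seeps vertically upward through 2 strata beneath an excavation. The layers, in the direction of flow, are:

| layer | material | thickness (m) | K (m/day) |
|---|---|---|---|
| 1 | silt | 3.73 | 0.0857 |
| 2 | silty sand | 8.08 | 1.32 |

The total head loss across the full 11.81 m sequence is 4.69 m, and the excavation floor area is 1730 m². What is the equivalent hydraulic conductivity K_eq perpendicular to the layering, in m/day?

Flow is perpendicular to layering, so the layers act in series and the equivalent K is the thickness-weighted harmonic mean.
Total thickness L = 3.73 + 8.08 = 11.81 m.
Σ(b_i/K_i) = 3.73/0.0857 + 8.08/1.32 = 49.65 d.
K_eq = L / Σ(b_i/K_i) = 11.81 / 49.65 = 0.2379 m/day.

0.238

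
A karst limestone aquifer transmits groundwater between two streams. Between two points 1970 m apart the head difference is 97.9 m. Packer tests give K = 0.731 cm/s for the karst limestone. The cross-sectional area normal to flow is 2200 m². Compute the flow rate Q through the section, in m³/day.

69100

Convert K: 0.731 cm/s × 864 = 631.6 m/day.
Hydraulic gradient i = Δh / L = 97.9 / 1970 = 0.04970.
Darcy's law: Q = K · A · i = 631.6 × 2200 × 0.04970 = 69051 m³/day.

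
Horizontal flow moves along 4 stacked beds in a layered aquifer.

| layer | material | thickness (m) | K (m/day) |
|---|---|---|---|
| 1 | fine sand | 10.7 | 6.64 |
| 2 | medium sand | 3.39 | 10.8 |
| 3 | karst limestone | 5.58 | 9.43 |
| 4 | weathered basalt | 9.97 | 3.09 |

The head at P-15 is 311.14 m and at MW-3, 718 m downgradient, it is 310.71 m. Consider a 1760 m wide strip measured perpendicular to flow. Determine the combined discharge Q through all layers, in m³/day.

201

Flow is parallel to layering, so each bed carries its own Darcy discharge and the transmissivities add.
Σ(K_i·b_i) = 6.64×10.7 + 10.8×3.39 + 9.43×5.58 + 3.09×9.97 = 191.1 m²/day.
Hydraulic gradient i = (311.14 − 310.71) / 718 = 0.43 / 718 = 0.0005989.
Q = Σ(K_i·b_i) · W · i = 191.1 × 1760 × 0.0005989 = 201.4 m³/day.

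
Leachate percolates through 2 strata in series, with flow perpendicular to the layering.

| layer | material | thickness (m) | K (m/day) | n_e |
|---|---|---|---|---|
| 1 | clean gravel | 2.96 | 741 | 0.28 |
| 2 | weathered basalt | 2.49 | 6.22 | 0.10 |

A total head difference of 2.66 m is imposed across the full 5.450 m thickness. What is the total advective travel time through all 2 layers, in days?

With flow normal to the layers, continuity requires the same specific discharge q through every layer.
Σ(b_i/K_i) = 2.96/741 + 2.49/6.22 = 0.4043 d.
q = Δh / Σ(b_i/K_i) = 2.66 / 0.4043 = 6.579 m/day.
In each layer the seepage velocity is v_i = q/n_i, so the layer transit time is t_i = b_i·n_i / q:
  layer 1 (clean gravel): t_1 = 2.96 × 0.28 / 6.579 = 0.1260 d
  layer 2 (weathered basalt): t_2 = 2.49 × 0.10 / 6.579 = 0.03785 d
Total t = Σ t_i = 0.1638 days.

0.164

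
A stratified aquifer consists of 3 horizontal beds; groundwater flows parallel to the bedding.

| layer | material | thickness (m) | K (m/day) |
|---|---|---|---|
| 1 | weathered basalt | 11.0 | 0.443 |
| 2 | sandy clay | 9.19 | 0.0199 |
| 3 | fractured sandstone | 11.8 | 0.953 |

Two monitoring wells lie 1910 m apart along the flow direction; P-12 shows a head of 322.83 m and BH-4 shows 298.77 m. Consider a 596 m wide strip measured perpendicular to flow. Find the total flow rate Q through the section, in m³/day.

122

Flow is parallel to layering, so each bed carries its own Darcy discharge and the transmissivities add.
Σ(K_i·b_i) = 0.443×11.0 + 0.0199×9.19 + 0.953×11.8 = 16.30 m²/day.
Hydraulic gradient i = (322.83 − 298.77) / 1910 = 24.06 / 1910 = 0.01260.
Q = Σ(K_i·b_i) · W · i = 16.30 × 596 × 0.01260 = 122.4 m³/day.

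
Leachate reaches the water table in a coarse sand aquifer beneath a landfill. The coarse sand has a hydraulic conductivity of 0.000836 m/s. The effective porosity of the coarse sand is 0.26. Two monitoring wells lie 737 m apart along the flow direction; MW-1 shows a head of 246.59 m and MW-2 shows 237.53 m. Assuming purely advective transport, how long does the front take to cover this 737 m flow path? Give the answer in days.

Convert K: 0.000836 m/s × 86400 = 72.23 m/day.
Hydraulic gradient i = (246.59 − 237.53) / 737 = 9.06 / 737 = 0.01229.
Darcy flux q = K · i = 72.23 × 0.01229 = 0.8879 m/day.
Seepage velocity v = q / n_e = 0.8879 / 0.26 = 3.415 m/day.
Travel time t = L / v = 737 / 3.415 = 215.8 days.

216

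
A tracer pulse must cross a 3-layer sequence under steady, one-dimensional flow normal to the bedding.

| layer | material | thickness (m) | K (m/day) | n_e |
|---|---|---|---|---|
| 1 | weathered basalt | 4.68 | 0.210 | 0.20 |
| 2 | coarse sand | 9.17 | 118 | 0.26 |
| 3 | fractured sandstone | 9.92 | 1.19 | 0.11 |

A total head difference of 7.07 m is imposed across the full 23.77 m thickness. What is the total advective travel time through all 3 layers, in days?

19.2

With flow normal to the layers, continuity requires the same specific discharge q through every layer.
Σ(b_i/K_i) = 4.68/0.210 + 9.17/118 + 9.92/1.19 = 30.70 d.
q = Δh / Σ(b_i/K_i) = 7.07 / 30.70 = 0.2303 m/day.
In each layer the seepage velocity is v_i = q/n_i, so the layer transit time is t_i = b_i·n_i / q:
  layer 1 (weathered basalt): t_1 = 4.68 × 0.20 / 0.2303 = 4.064 d
  layer 2 (coarse sand): t_2 = 9.17 × 0.26 / 0.2303 = 10.35 d
  layer 3 (fractured sandstone): t_3 = 9.92 × 0.11 / 0.2303 = 4.738 d
Total t = Σ t_i = 19.16 days.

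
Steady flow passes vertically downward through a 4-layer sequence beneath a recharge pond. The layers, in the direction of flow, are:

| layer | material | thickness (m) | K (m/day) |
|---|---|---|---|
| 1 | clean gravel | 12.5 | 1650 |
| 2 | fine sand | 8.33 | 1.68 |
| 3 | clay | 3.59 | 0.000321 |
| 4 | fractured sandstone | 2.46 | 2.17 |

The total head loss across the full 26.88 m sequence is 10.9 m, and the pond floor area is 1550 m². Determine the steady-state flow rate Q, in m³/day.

1.51

Flow is perpendicular to layering, so the layers act in series and the equivalent K is the thickness-weighted harmonic mean.
Total thickness L = 12.5 + 8.33 + 3.59 + 2.46 = 26.88 m.
Σ(b_i/K_i) = 12.5/1650 + 8.33/1.68 + 3.59/0.000321 + 2.46/2.17 = 11190 d.
K_eq = L / Σ(b_i/K_i) = 26.88 / 11190 = 0.002402 m/day.
Q = K_eq · A · (Δh/L) = 0.002402 × 1550 × (10.9/26.88) = 1.510 m³/day.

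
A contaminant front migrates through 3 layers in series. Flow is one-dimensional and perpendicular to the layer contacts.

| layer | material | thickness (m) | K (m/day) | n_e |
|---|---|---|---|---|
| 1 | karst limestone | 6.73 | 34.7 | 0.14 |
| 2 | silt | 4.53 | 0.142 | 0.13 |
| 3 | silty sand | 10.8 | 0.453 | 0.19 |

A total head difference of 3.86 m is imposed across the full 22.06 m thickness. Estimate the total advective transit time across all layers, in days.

51.9

With flow normal to the layers, continuity requires the same specific discharge q through every layer.
Σ(b_i/K_i) = 6.73/34.7 + 4.53/0.142 + 10.8/0.453 = 55.94 d.
q = Δh / Σ(b_i/K_i) = 3.86 / 55.94 = 0.06901 m/day.
In each layer the seepage velocity is v_i = q/n_i, so the layer transit time is t_i = b_i·n_i / q:
  layer 1 (karst limestone): t_1 = 6.73 × 0.14 / 0.06901 = 13.65 d
  layer 2 (silt): t_2 = 4.53 × 0.13 / 0.06901 = 8.534 d
  layer 3 (silty sand): t_3 = 10.8 × 0.19 / 0.06901 = 29.74 d
Total t = Σ t_i = 51.92 days.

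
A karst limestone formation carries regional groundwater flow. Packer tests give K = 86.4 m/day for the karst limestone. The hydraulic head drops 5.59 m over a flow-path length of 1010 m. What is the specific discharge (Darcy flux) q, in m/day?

0.478

Hydraulic gradient i = Δh / L = 5.59 / 1010 = 0.005535.
Specific discharge q = K · i = 86.40 × 0.005535 = 0.4782 m/day.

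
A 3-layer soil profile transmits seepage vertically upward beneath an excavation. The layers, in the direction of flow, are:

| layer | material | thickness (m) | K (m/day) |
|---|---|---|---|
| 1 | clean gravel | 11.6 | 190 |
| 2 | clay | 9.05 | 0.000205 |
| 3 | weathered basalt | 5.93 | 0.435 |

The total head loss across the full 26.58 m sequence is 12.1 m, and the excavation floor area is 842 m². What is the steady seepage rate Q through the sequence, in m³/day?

Flow is perpendicular to layering, so the layers act in series and the equivalent K is the thickness-weighted harmonic mean.
Total thickness L = 11.6 + 9.05 + 5.93 = 26.58 m.
Σ(b_i/K_i) = 11.6/190 + 9.05/0.000205 + 5.93/0.435 = 44160 d.
K_eq = L / Σ(b_i/K_i) = 26.58 / 44160 = 0.0006019 m/day.
Q = K_eq · A · (Δh/L) = 0.0006019 × 842 × (12.1/26.58) = 0.2307 m³/day.

0.231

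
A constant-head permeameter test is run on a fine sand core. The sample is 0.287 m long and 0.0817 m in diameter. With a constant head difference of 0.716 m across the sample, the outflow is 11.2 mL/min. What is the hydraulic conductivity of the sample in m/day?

1.23

Cross-sectional area A = π·(d/2)² = π × (0.0817/2)² = 0.005242 m².
Convert discharge: 11.2 mL/min = 1.867e-07 m³/s.
Darcy's law rearranged: K = Q·L / (A·Δh) = 1.867e-07 × 0.287 / (0.005242 × 0.716) = 1.427e-05 m/s = 1.233 m/day.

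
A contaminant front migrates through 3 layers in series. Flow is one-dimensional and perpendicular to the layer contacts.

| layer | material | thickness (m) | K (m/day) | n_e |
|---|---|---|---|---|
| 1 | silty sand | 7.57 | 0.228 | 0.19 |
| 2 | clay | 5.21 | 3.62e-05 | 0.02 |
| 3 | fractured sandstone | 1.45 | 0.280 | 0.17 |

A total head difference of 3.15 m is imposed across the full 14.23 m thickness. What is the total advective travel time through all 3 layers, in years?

224

With flow normal to the layers, continuity requires the same specific discharge q through every layer.
Σ(b_i/K_i) = 7.57/0.228 + 5.21/3.62e-05 + 1.45/0.280 = 1.440e+05 d.
q = Δh / Σ(b_i/K_i) = 3.15 / 1.440e+05 = 2.188e-05 m/day.
In each layer the seepage velocity is v_i = q/n_i, so the layer transit time is t_i = b_i·n_i / q:
  layer 1 (silty sand): t_1 = 7.57 × 0.19 / 2.188e-05 = 65733 d
  layer 2 (clay): t_2 = 5.21 × 0.02 / 2.188e-05 = 4762 d
  layer 3 (fractured sandstone): t_3 = 1.45 × 0.17 / 2.188e-05 = 11266 d
Total t = Σ t_i = 81761 days = 223.8 years.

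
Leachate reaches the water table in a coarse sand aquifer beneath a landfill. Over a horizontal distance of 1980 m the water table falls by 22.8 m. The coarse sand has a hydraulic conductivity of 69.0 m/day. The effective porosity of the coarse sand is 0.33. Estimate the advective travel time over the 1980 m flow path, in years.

2.25

Hydraulic gradient i = Δh / L = 22.8 / 1980 = 0.01152.
Darcy flux q = K · i = 69.00 × 0.01152 = 0.7945 m/day.
Seepage velocity v = q / n_e = 0.7945 / 0.33 = 2.408 m/day.
Travel time t = L / v = 1980 / 2.408 = 822.4 days = 2.251 years.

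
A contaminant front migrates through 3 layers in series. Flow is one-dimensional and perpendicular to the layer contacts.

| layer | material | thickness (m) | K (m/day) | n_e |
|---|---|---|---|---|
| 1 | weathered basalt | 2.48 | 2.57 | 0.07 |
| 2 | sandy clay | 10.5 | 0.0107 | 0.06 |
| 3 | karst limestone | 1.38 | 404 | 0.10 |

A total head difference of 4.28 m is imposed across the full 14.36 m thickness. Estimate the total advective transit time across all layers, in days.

216

With flow normal to the layers, continuity requires the same specific discharge q through every layer.
Σ(b_i/K_i) = 2.48/2.57 + 10.5/0.0107 + 1.38/404 = 982.3 d.
q = Δh / Σ(b_i/K_i) = 4.28 / 982.3 = 0.004357 m/day.
In each layer the seepage velocity is v_i = q/n_i, so the layer transit time is t_i = b_i·n_i / q:
  layer 1 (weathered basalt): t_1 = 2.48 × 0.07 / 0.004357 = 39.84 d
  layer 2 (sandy clay): t_2 = 10.5 × 0.06 / 0.004357 = 144.6 d
  layer 3 (karst limestone): t_3 = 1.38 × 0.10 / 0.004357 = 31.67 d
Total t = Σ t_i = 216.1 days.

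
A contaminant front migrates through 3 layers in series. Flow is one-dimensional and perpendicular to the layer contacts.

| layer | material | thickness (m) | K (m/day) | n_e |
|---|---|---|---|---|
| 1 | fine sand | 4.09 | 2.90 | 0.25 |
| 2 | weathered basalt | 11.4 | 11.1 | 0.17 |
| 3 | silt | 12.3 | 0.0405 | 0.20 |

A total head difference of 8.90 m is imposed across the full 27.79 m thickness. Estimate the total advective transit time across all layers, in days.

With flow normal to the layers, continuity requires the same specific discharge q through every layer.
Σ(b_i/K_i) = 4.09/2.90 + 11.4/11.1 + 12.3/0.0405 = 306.1 d.
q = Δh / Σ(b_i/K_i) = 8.90 / 306.1 = 0.02907 m/day.
In each layer the seepage velocity is v_i = q/n_i, so the layer transit time is t_i = b_i·n_i / q:
  layer 1 (fine sand): t_1 = 4.09 × 0.25 / 0.02907 = 35.17 d
  layer 2 (weathered basalt): t_2 = 11.4 × 0.17 / 0.02907 = 66.66 d
  layer 3 (silt): t_3 = 12.3 × 0.20 / 0.02907 = 84.62 d
Total t = Σ t_i = 186.5 days.

186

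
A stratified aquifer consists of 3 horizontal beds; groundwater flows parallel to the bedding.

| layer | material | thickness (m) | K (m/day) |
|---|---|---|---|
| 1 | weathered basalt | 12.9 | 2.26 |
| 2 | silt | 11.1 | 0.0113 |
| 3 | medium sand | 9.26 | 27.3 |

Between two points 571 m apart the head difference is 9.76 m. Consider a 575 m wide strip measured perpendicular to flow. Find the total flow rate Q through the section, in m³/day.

Flow is parallel to layering, so each bed carries its own Darcy discharge and the transmissivities add.
Σ(K_i·b_i) = 2.26×12.9 + 0.0113×11.1 + 27.3×9.26 = 282.1 m²/day.
Hydraulic gradient i = Δh / L = 9.76 / 571 = 0.01709.
Q = Σ(K_i·b_i) · W · i = 282.1 × 575 × 0.01709 = 2772 m³/day.

2770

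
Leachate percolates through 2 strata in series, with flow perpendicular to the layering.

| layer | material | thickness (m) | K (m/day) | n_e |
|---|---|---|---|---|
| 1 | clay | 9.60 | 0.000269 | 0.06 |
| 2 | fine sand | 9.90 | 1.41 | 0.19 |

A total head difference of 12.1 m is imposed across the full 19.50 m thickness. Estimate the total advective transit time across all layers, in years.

19.8

With flow normal to the layers, continuity requires the same specific discharge q through every layer.
Σ(b_i/K_i) = 9.60/0.000269 + 9.90/1.41 = 35695 d.
q = Δh / Σ(b_i/K_i) = 12.1 / 35695 = 0.0003390 m/day.
In each layer the seepage velocity is v_i = q/n_i, so the layer transit time is t_i = b_i·n_i / q:
  layer 1 (clay): t_1 = 9.60 × 0.06 / 0.0003390 = 1699 d
  layer 2 (fine sand): t_2 = 9.90 × 0.19 / 0.0003390 = 5549 d
Total t = Σ t_i = 7248 days = 19.84 years.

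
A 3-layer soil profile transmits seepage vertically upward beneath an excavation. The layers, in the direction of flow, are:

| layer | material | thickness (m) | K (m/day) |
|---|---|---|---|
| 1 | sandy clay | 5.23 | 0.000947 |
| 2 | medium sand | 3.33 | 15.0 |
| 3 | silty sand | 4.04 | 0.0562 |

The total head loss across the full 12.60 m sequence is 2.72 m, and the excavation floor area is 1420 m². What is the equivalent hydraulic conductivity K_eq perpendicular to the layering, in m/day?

Flow is perpendicular to layering, so the layers act in series and the equivalent K is the thickness-weighted harmonic mean.
Total thickness L = 5.23 + 3.33 + 4.04 = 12.60 m.
Σ(b_i/K_i) = 5.23/0.000947 + 3.33/15.0 + 4.04/0.0562 = 5595 d.
K_eq = L / Σ(b_i/K_i) = 12.60 / 5595 = 0.002252 m/day.

0.00225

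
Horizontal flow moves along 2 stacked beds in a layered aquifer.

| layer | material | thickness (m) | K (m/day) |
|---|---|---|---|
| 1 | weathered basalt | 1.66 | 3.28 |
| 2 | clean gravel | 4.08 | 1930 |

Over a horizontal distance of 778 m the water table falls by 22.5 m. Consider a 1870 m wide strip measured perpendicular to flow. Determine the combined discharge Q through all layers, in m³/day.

Flow is parallel to layering, so each bed carries its own Darcy discharge and the transmissivities add.
Σ(K_i·b_i) = 3.28×1.66 + 1930×4.08 = 7880 m²/day.
Hydraulic gradient i = Δh / L = 22.5 / 778 = 0.02892.
Q = Σ(K_i·b_i) · W · i = 7880 × 1870 × 0.02892 = 4.261e+05 m³/day.

426000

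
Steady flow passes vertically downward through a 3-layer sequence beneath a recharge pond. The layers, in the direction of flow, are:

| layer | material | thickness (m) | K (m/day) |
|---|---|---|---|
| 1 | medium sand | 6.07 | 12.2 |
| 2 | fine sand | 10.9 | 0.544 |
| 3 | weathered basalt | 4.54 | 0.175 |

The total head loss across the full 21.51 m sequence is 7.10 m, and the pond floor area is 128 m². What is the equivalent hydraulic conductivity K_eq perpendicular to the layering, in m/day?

0.463

Flow is perpendicular to layering, so the layers act in series and the equivalent K is the thickness-weighted harmonic mean.
Total thickness L = 6.07 + 10.9 + 4.54 = 21.51 m.
Σ(b_i/K_i) = 6.07/12.2 + 10.9/0.544 + 4.54/0.175 = 46.48 d.
K_eq = L / Σ(b_i/K_i) = 21.51 / 46.48 = 0.4628 m/day.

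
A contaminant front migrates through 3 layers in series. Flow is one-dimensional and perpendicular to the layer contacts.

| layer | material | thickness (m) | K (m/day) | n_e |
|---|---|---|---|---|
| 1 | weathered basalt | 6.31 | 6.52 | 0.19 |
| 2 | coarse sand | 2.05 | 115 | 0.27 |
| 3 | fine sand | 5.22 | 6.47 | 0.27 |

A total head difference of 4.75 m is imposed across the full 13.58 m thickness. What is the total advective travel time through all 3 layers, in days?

1.19

With flow normal to the layers, continuity requires the same specific discharge q through every layer.
Σ(b_i/K_i) = 6.31/6.52 + 2.05/115 + 5.22/6.47 = 1.792 d.
q = Δh / Σ(b_i/K_i) = 4.75 / 1.792 = 2.650 m/day.
In each layer the seepage velocity is v_i = q/n_i, so the layer transit time is t_i = b_i·n_i / q:
  layer 1 (weathered basalt): t_1 = 6.31 × 0.19 / 2.650 = 0.4524 d
  layer 2 (coarse sand): t_2 = 2.05 × 0.27 / 2.650 = 0.2089 d
  layer 3 (fine sand): t_3 = 5.22 × 0.27 / 2.650 = 0.5318 d
Total t = Σ t_i = 1.193 days.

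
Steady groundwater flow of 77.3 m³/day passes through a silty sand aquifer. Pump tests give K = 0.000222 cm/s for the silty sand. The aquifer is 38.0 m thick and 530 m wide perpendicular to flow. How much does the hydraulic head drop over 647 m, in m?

Convert K: 0.000222 cm/s × 864 = 0.1918 m/day.
Cross-sectional area A = 530 × 38.0 = 20140 m².
From Q = K·A·i, i = Q / (K·A) = 77.3 / (0.1918 × 20140) = 0.02001.
Head loss Δh = i · L = 0.02001 × 647 = 12.95 m.

12.9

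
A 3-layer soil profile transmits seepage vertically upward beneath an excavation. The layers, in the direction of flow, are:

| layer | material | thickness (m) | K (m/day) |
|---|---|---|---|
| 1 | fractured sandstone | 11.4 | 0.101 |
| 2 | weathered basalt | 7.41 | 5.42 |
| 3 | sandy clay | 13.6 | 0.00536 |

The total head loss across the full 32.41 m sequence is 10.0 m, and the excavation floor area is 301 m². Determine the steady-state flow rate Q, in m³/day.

Flow is perpendicular to layering, so the layers act in series and the equivalent K is the thickness-weighted harmonic mean.
Total thickness L = 11.4 + 7.41 + 13.6 = 32.41 m.
Σ(b_i/K_i) = 11.4/0.101 + 7.41/5.42 + 13.6/0.00536 = 2652 d.
K_eq = L / Σ(b_i/K_i) = 32.41 / 2652 = 0.01222 m/day.
Q = K_eq · A · (Δh/L) = 0.01222 × 301 × (10.0/32.41) = 1.135 m³/day.

1.14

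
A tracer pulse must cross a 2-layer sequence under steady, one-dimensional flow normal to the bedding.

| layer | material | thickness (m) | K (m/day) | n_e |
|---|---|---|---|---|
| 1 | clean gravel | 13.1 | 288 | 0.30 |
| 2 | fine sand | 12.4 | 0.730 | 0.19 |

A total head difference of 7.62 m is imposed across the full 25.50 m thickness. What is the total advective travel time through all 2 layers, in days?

With flow normal to the layers, continuity requires the same specific discharge q through every layer.
Σ(b_i/K_i) = 13.1/288 + 12.4/0.730 = 17.03 d.
q = Δh / Σ(b_i/K_i) = 7.62 / 17.03 = 0.4474 m/day.
In each layer the seepage velocity is v_i = q/n_i, so the layer transit time is t_i = b_i·n_i / q:
  layer 1 (clean gravel): t_1 = 13.1 × 0.30 / 0.4474 = 8.784 d
  layer 2 (fine sand): t_2 = 12.4 × 0.19 / 0.4474 = 5.266 d
Total t = Σ t_i = 14.05 days.

14.1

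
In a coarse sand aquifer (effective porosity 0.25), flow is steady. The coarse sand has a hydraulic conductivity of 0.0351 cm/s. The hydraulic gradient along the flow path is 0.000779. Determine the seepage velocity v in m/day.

Convert K: 0.0351 cm/s × 864 = 30.33 m/day.
Hydraulic gradient i = 0.000779.
Darcy flux q = K · i = 30.33 × 0.0007790 = 0.02362 m/day.
Seepage velocity v = q / n_e = 0.02362 / 0.25 = 0.09450 m/day.

0.0945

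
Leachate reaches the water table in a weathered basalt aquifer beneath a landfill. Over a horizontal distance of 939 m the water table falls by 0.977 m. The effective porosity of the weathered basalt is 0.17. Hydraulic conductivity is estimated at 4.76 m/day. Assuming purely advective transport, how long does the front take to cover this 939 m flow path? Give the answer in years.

Hydraulic gradient i = Δh / L = 0.977 / 939 = 0.001040.
Darcy flux q = K · i = 4.760 × 0.001040 = 0.004953 m/day.
Seepage velocity v = q / n_e = 0.004953 / 0.17 = 0.02913 m/day.
Travel time t = L / v = 939 / 0.02913 = 32231 days = 88.24 years.

88.2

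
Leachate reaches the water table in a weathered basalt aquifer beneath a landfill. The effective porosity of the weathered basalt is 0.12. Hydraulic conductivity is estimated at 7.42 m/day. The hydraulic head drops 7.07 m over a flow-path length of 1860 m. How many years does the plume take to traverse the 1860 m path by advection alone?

21.7

Hydraulic gradient i = Δh / L = 7.07 / 1860 = 0.003801.
Darcy flux q = K · i = 7.420 × 0.003801 = 0.02820 m/day.
Seepage velocity v = q / n_e = 0.02820 / 0.12 = 0.2350 m/day.
Travel time t = L / v = 1860 / 0.2350 = 7914 days = 21.67 years.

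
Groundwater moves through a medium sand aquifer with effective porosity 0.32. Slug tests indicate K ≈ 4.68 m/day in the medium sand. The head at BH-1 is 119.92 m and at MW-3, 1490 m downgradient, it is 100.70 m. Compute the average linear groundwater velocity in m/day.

Hydraulic gradient i = (119.92 − 100.70) / 1490 = 19.22 / 1490 = 0.01290.
Darcy flux q = K · i = 4.680 × 0.01290 = 0.06037 m/day.
Seepage velocity v = q / n_e = 0.06037 / 0.32 = 0.1887 m/day.

0.189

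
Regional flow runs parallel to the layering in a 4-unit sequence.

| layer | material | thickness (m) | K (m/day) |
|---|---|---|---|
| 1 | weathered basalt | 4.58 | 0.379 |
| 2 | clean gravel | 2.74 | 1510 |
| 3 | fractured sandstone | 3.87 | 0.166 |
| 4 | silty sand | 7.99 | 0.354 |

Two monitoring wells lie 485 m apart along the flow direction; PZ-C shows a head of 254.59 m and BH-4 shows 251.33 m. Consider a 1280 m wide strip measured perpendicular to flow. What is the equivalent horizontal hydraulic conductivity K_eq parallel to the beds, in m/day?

Flow is parallel to layering, so each bed carries its own Darcy discharge and the transmissivities add.
Σ(K_i·b_i) = 0.379×4.58 + 1510×2.74 + 0.166×3.87 + 0.354×7.99 = 4143 m²/day.
Total thickness b = 19.18 m, so K_eq = Σ(K_i·b_i)/b = 216.0 m/day.

216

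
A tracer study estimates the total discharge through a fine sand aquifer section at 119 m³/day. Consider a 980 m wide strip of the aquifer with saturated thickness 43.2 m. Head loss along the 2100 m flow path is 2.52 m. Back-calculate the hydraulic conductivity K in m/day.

2.34

Cross-sectional area A = 980 × 43.2 = 42336 m².
Hydraulic gradient i = Δh / L = 2.52 / 2100 = 0.001200.
From Q = K·A·i, K = Q / (A·i) = 119 / (42336 × 0.001200) = 2.342 m/day.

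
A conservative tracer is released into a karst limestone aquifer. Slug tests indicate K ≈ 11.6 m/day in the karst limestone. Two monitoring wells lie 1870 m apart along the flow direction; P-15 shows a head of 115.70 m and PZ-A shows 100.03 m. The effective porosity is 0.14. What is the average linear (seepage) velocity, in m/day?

Hydraulic gradient i = (115.70 − 100.03) / 1870 = 15.67 / 1870 = 0.008380.
Darcy flux q = K · i = 11.60 × 0.008380 = 0.09720 m/day.
Seepage velocity v = q / n_e = 0.09720 / 0.14 = 0.6943 m/day.

0.694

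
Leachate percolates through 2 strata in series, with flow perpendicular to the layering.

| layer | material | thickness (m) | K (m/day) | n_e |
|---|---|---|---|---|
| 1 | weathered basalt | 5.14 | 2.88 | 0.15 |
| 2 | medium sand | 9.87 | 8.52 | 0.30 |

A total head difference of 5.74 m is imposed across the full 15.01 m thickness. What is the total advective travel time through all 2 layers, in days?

1.91

With flow normal to the layers, continuity requires the same specific discharge q through every layer.
Σ(b_i/K_i) = 5.14/2.88 + 9.87/8.52 = 2.943 d.
q = Δh / Σ(b_i/K_i) = 5.74 / 2.943 = 1.950 m/day.
In each layer the seepage velocity is v_i = q/n_i, so the layer transit time is t_i = b_i·n_i / q:
  layer 1 (weathered basalt): t_1 = 5.14 × 0.15 / 1.950 = 0.3953 d
  layer 2 (medium sand): t_2 = 9.87 × 0.30 / 1.950 = 1.518 d
Total t = Σ t_i = 1.914 days.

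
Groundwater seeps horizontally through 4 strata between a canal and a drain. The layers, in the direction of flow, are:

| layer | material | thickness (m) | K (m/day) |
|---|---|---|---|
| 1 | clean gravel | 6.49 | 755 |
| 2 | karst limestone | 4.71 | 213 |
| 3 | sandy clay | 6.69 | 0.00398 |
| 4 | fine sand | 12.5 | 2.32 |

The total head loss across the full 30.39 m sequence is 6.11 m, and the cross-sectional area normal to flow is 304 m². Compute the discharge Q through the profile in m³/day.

Flow is perpendicular to layering, so the layers act in series and the equivalent K is the thickness-weighted harmonic mean.
Total thickness L = 6.49 + 4.71 + 6.69 + 12.5 = 30.39 m.
Σ(b_i/K_i) = 6.49/755 + 4.71/213 + 6.69/0.00398 + 12.5/2.32 = 1686 d.
K_eq = L / Σ(b_i/K_i) = 30.39 / 1686 = 0.01802 m/day.
Q = K_eq · A · (Δh/L) = 0.01802 × 304 × (6.11/30.39) = 1.101 m³/day.

1.10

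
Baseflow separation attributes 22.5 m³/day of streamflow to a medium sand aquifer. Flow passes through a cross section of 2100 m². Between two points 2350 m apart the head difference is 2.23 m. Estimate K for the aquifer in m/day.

Hydraulic gradient i = Δh / L = 2.23 / 2350 = 0.0009489.
From Q = K·A·i, K = Q / (A·i) = 22.5 / (2100 × 0.0009489) = 11.29 m/day.

11.3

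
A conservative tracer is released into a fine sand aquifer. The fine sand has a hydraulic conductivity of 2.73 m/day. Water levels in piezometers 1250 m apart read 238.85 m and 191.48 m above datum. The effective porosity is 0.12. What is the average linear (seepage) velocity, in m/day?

Hydraulic gradient i = (238.85 − 191.48) / 1250 = 47.37 / 1250 = 0.03790.
Darcy flux q = K · i = 2.730 × 0.03790 = 0.1035 m/day.
Seepage velocity v = q / n_e = 0.1035 / 0.12 = 0.8621 m/day.

0.862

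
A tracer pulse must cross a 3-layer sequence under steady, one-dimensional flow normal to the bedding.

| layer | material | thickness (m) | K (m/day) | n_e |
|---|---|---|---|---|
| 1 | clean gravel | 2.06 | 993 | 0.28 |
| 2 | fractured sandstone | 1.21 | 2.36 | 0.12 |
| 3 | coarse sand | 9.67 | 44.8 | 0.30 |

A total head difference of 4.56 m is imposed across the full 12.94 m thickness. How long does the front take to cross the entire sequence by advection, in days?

0.581

With flow normal to the layers, continuity requires the same specific discharge q through every layer.
Σ(b_i/K_i) = 2.06/993 + 1.21/2.36 + 9.67/44.8 = 0.7306 d.
q = Δh / Σ(b_i/K_i) = 4.56 / 0.7306 = 6.241 m/day.
In each layer the seepage velocity is v_i = q/n_i, so the layer transit time is t_i = b_i·n_i / q:
  layer 1 (clean gravel): t_1 = 2.06 × 0.28 / 6.241 = 0.09242 d
  layer 2 (fractured sandstone): t_2 = 1.21 × 0.12 / 6.241 = 0.02326 d
  layer 3 (coarse sand): t_3 = 9.67 × 0.30 / 6.241 = 0.4648 d
Total t = Σ t_i = 0.5805 days.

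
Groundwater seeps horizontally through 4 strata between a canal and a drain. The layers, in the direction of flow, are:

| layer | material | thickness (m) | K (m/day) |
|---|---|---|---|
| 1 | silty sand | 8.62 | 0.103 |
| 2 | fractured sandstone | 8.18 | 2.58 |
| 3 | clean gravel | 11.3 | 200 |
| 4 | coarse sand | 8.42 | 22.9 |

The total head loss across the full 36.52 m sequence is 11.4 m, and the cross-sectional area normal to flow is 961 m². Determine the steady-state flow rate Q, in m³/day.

126

Flow is perpendicular to layering, so the layers act in series and the equivalent K is the thickness-weighted harmonic mean.
Total thickness L = 8.62 + 8.18 + 11.3 + 8.42 = 36.52 m.
Σ(b_i/K_i) = 8.62/0.103 + 8.18/2.58 + 11.3/200 + 8.42/22.9 = 87.28 d.
K_eq = L / Σ(b_i/K_i) = 36.52 / 87.28 = 0.4184 m/day.
Q = K_eq · A · (Δh/L) = 0.4184 × 961 × (11.4/36.52) = 125.5 m³/day.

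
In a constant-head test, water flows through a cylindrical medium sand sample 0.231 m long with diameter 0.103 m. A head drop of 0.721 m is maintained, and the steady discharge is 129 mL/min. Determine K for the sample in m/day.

7.14

Cross-sectional area A = π·(d/2)² = π × (0.103/2)² = 0.008332 m².
Convert discharge: 129 mL/min = 2.150e-06 m³/s.
Darcy's law rearranged: K = Q·L / (A·Δh) = 2.150e-06 × 0.231 / (0.008332 × 0.721) = 8.267e-05 m/s = 7.143 m/day.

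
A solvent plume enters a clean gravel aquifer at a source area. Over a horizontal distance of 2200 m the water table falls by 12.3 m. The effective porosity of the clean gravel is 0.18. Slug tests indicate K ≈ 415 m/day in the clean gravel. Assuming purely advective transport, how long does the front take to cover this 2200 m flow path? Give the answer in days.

171

Hydraulic gradient i = Δh / L = 12.3 / 2200 = 0.005591.
Darcy flux q = K · i = 415.0 × 0.005591 = 2.320 m/day.
Seepage velocity v = q / n_e = 2.320 / 0.18 = 12.89 m/day.
Travel time t = L / v = 2200 / 12.89 = 170.7 days.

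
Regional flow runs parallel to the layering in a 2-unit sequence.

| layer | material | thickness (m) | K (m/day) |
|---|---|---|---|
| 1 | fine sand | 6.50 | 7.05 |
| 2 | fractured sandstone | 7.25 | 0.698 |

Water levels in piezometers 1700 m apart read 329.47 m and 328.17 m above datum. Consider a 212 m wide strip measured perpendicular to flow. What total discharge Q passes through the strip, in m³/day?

Flow is parallel to layering, so each bed carries its own Darcy discharge and the transmissivities add.
Σ(K_i·b_i) = 7.05×6.50 + 0.698×7.25 = 50.89 m²/day.
Hydraulic gradient i = (329.47 − 328.17) / 1700 = 1.3 / 1700 = 0.0007647.
Q = Σ(K_i·b_i) · W · i = 50.89 × 212 × 0.0007647 = 8.249 m³/day.

8.25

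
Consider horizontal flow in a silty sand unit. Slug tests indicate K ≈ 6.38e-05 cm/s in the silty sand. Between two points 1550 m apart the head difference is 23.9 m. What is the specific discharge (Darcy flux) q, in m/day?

0.000850

Convert K: 6.38e-05 cm/s × 864 = 0.05512 m/day.
Hydraulic gradient i = Δh / L = 23.9 / 1550 = 0.01542.
Specific discharge q = K · i = 0.05512 × 0.01542 = 0.0008500 m/day.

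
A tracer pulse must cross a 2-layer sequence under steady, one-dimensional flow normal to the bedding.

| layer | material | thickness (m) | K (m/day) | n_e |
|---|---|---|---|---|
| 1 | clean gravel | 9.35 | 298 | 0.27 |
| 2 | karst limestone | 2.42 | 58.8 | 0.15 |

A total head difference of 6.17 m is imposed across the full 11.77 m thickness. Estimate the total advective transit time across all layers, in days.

0.0339

With flow normal to the layers, continuity requires the same specific discharge q through every layer.
Σ(b_i/K_i) = 9.35/298 + 2.42/58.8 = 0.07253 d.
q = Δh / Σ(b_i/K_i) = 6.17 / 0.07253 = 85.07 m/day.
In each layer the seepage velocity is v_i = q/n_i, so the layer transit time is t_i = b_i·n_i / q:
  layer 1 (clean gravel): t_1 = 9.35 × 0.27 / 85.07 = 0.02968 d
  layer 2 (karst limestone): t_2 = 2.42 × 0.15 / 85.07 = 0.004267 d
Total t = Σ t_i = 0.03394 days.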